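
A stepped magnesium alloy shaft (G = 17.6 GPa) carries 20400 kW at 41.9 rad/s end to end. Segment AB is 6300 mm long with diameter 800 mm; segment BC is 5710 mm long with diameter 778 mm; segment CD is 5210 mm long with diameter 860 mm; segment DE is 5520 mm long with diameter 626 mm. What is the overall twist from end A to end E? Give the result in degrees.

ω = 41.9 rad/s, so T = P/ω = 20400×10³ / 41.90 = 486900 N·m.
J_AB = π(0.800)⁴/32 = 0.0402 m⁴; J_BC = π(0.778)⁴/32 = 0.0360 m⁴; J_CD = π(0.860)⁴/32 = 0.0537 m⁴; J_DE = π(0.626)⁴/32 = 0.0151 m⁴.
θ = (T/G)·Σ L_i/J_i = (486900/17.6×10⁹)·(6.30/0.0402 + 5.71/0.0360 + 5.21/0.0537 + 5.52/0.0151) = 0.02154 rad.

1.23°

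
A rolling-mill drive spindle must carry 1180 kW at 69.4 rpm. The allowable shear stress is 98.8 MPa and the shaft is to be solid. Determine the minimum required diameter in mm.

203 mm

ω = 2π·69.4/60 = 7.268 rad/s, so T = P/ω = 1180×10³ / 7.268 = 162400 N·m.
For a solid shaft τ_max = 16T/(πd³), so d = (16T/(π τ_allow))^(1/3) = (16·162400/(π·9.88×10^7))^(1/3) = 0.2030 m.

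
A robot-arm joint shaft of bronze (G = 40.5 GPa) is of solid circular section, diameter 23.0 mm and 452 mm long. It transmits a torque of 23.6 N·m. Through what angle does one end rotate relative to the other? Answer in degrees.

0.549°

J = πd⁴/32 = π(0.0230)⁴/32 = 2.747×10^-8 m⁴.
θ = T·L/(G·J) = 23.60 × 0.452 / (40.5×10⁹ × 2.747×10^-8) = 9.587×10^-3 rad.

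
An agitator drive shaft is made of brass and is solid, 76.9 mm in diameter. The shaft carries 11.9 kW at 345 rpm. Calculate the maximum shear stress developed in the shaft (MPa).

ω = 2π·345/60 = 36.13 rad/s, so T = P/ω = 11.9×10³ / 36.13 = 329.4 N·m.
J = πd⁴/32 = π(0.0769)⁴/32 = 3.433×10^-6 m⁴.
τ_max = T·r/J = 329.4 × 0.0385 / 3.433×10^-6 = 3.689×10^6 Pa.

3.69 MPa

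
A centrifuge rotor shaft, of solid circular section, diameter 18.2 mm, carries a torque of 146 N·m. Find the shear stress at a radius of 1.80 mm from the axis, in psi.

J = πd⁴/32 = π(0.0182)⁴/32 = 1.077×10^-8 m⁴.
Shear stress varies linearly with radius: τ = T·r/J = 146.0 × 0.00180 / 1.077×10^-8 = 2.440×10^7 Pa.

3540 psi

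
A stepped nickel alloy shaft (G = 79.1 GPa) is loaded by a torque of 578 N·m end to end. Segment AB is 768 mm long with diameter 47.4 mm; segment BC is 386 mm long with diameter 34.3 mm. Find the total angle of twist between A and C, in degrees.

J_AB = π(0.0474)⁴/32 = 4.96×10^-7 m⁴; J_BC = π(0.0343)⁴/32 = 1.36×10^-7 m⁴.
θ = (T/G)·Σ L_i/J_i = (578.0/79.1×10⁹)·(0.768/4.96×10^-7 + 0.386/1.36×10^-7) = 0.03208 rad.

1.84°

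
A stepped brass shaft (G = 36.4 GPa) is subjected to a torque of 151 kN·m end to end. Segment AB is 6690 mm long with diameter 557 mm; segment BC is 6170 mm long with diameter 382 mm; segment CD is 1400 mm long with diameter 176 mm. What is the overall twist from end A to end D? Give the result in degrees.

4.40°

J_AB = π(0.557)⁴/32 = 9.45×10^-3 m⁴; J_BC = π(0.382)⁴/32 = 2.09×10^-3 m⁴; J_CD = π(0.176)⁴/32 = 9.42×10^-5 m⁴.
θ = (T/G)·Σ L_i/J_i = (151000/36.4×10⁹)·(6.69/9.45×10^-3 + 6.17/2.09×10^-3 + 1.40/9.42×10^-5) = 0.07683 rad.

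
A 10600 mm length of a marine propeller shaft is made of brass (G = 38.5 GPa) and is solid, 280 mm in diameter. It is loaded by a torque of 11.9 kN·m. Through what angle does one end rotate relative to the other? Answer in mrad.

5.43 mrad

J = πd⁴/32 = π(0.280)⁴/32 = 6.034×10^-4 m⁴.
θ = T·L/(G·J) = 11900 × 10.6 / (38.5×10⁹ × 6.034×10^-4) = 5.430×10^-3 rad.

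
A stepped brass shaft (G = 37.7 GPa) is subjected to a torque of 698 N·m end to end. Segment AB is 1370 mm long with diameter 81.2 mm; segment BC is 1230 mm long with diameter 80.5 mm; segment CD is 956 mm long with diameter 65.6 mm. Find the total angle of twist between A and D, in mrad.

J_AB = π(0.0812)⁴/32 = 4.27×10^-6 m⁴; J_BC = π(0.0805)⁴/32 = 4.12×10^-6 m⁴; J_CD = π(0.0656)⁴/32 = 1.82×10^-6 m⁴.
θ = (T/G)·Σ L_i/J_i = (698.0/37.7×10⁹)·(1.37/4.27×10^-6 + 1.23/4.12×10^-6 + 0.956/1.82×10^-6) = 0.02120 rad.

21.2 mrad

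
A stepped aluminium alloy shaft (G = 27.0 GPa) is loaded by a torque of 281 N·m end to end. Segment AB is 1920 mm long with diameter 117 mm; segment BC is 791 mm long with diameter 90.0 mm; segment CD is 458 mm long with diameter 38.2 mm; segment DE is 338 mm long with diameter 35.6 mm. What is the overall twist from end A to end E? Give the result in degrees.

2.72°

J_AB = π(0.117)⁴/32 = 1.84×10^-5 m⁴; J_BC = π(0.0900)⁴/32 = 6.44×10^-6 m⁴; J_CD = π(0.0382)⁴/32 = 2.09×10^-7 m⁴; J_DE = π(0.0356)⁴/32 = 1.58×10^-7 m⁴.
θ = (T/G)·Σ L_i/J_i = (281.0/27.0×10⁹)·(1.92/1.84×10^-5 + 0.791/6.44×10^-6 + 0.458/2.09×10^-7 + 0.338/1.58×10^-7) = 0.04747 rad.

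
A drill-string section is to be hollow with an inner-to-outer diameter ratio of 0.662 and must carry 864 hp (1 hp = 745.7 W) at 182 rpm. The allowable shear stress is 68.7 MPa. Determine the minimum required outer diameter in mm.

ω = 2π·182/60 = 19.06 rad/s, so T = P/ω = 864×745.7 / 19.06 = 33800 N·m.
For a hollow shaft with d_i/d_o = 0.662: τ_max = 16T/(π d_o³ (1−k⁴)), so d_o = [16T/(π τ_allow (1−k⁴))]^(1/3) = [16·33800/(π·6.87×10^7·0.8079)]^(1/3) = 0.1458 m.

146 mm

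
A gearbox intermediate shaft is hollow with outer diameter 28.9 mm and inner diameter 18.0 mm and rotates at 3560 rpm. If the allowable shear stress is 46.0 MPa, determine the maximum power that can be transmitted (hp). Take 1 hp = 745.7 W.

J = π(d_o⁴ − d_i⁴)/32 = π(0.0289⁴ − 0.0180⁴)/32 = 5.818×10^-8 m⁴.
T_max = τ_allow·J/r = 4.60×10^7 × 5.818×10^-8 / 0.0144 = 185.2 N·m.
ω = 2π·3560/60 = 372.8 rad/s, so P_max = T_max·ω = 6.904×10^4 W.

92.6 hp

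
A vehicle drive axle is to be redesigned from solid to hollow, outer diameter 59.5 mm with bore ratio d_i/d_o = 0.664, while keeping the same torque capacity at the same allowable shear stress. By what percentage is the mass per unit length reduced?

35.4 %

Equal τ_max and T ⇒ the solid shaft needs d_s³ = d_o³(1−k⁴), so d_s = 59.5·(1−0.664⁴)^(1/3) = 55.36 mm.
Area ratio A_h/A_s = d_o²(1−k²)/d_s² = (1−k²)/(1−k⁴)^(2/3) = 0.6458.
Mass saving = 1 − 0.6458 = 35.4 %.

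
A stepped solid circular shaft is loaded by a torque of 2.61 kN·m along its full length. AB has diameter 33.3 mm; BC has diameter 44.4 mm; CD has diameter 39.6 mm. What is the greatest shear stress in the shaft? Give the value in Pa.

3.60e8 Pa

Under the same torque, τ_max = 16T/(πd³) is largest where d is smallest — segment AB (d = 33.3 mm).
τ_max = 16·2610/(π·(0.0333)³) = 3.600×10^8 Pa.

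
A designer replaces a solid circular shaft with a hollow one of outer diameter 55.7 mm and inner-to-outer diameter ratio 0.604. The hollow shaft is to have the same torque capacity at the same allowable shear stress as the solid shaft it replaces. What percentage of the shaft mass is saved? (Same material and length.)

30.1 %

Equal τ_max and T ⇒ the solid shaft needs d_s³ = d_o³(1−k⁴), so d_s = 55.7·(1−0.604⁴)^(1/3) = 53.11 mm.
Area ratio A_h/A_s = d_o²(1−k²)/d_s² = (1−k²)/(1−k⁴)^(2/3) = 0.6986.
Mass saving = 1 − 0.6986 = 30.1 %.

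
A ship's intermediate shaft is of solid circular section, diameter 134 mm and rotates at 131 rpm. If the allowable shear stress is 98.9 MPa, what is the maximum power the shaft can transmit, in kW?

641 kW

J = πd⁴/32 = π(0.134)⁴/32 = 3.165×10^-5 m⁴.
T_max = τ_allow·J/r = 9.89×10^7 × 3.165×10^-5 / 0.0670 = 46720 N·m.
ω = 2π·131/60 = 13.72 rad/s, so P_max = T_max·ω = 6.410×10^5 W.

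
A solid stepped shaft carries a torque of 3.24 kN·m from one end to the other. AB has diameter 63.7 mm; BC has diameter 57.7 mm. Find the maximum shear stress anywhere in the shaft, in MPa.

85.9 MPa

Under the same torque, τ_max = 16T/(πd³) is largest where d is smallest — segment BC (d = 57.7 mm).
τ_max = 16·3240/(π·(0.0577)³) = 8.590×10^7 Pa.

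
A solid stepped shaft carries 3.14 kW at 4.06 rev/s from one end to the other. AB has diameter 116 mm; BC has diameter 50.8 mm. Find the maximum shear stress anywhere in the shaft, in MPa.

4.78 MPa

ω = 2π·4.06 = 25.51 rad/s, so T = P/ω = 3.14×10³ / 25.51 = 123.1 N·m.
Under the same torque, τ_max = 16T/(πd³) is largest where d is smallest — segment BC (d = 50.8 mm).
τ_max = 16·123.1/(π·(0.0508)³) = 4.782×10^6 Pa.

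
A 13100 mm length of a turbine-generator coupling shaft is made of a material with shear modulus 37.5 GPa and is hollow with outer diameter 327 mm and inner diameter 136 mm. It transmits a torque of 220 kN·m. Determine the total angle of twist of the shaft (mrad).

J = π(d_o⁴ − d_i⁴)/32 = π(0.327⁴ − 0.136⁴)/32 = 1.089×10^-3 m⁴.
θ = T·L/(G·J) = 220000 × 13.1 / (37.5×10⁹ × 1.089×10^-3) = 0.07058 rad.

70.6 mrad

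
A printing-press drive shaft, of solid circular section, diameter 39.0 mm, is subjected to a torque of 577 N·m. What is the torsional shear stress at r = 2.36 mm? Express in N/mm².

6.00 N/mm²

J = πd⁴/32 = π(0.0390)⁴/32 = 2.271×10^-7 m⁴.
Shear stress varies linearly with radius: τ = T·r/J = 577.0 × 0.00236 / 2.271×10^-7 = 5.996×10^6 Pa.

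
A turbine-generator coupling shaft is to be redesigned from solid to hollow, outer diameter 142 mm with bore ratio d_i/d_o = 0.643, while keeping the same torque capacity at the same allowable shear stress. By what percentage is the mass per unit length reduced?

33.5 %

Equal τ_max and T ⇒ the solid shaft needs d_s³ = d_o³(1−k⁴), so d_s = 142·(1−0.643⁴)^(1/3) = 133.4 mm.
Area ratio A_h/A_s = d_o²(1−k²)/d_s² = (1−k²)/(1−k⁴)^(2/3) = 0.6646.
Mass saving = 1 − 0.6646 = 33.5 %.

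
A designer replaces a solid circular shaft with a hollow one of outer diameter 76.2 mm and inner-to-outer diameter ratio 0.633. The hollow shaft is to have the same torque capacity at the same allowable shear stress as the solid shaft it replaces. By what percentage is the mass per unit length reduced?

Equal τ_max and T ⇒ the solid shaft needs d_s³ = d_o³(1−k⁴), so d_s = 76.2·(1−0.633⁴)^(1/3) = 71.88 mm.
Area ratio A_h/A_s = d_o²(1−k²)/d_s² = (1−k²)/(1−k⁴)^(2/3) = 0.6735.
Mass saving = 1 − 0.6735 = 32.7 %.

32.7 %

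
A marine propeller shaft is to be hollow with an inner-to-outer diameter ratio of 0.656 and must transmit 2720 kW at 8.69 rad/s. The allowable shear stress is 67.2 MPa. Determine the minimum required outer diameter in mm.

ω = 8.69 rad/s, so T = P/ω = 2720×10³ / 8.690 = 313000 N·m.
For a hollow shaft with d_i/d_o = 0.656: τ_max = 16T/(π d_o³ (1−k⁴)), so d_o = [16T/(π τ_allow (1−k⁴))]^(1/3) = [16·313000/(π·6.72×10^7·0.8148)]^(1/3) = 0.3076 m.

308 mm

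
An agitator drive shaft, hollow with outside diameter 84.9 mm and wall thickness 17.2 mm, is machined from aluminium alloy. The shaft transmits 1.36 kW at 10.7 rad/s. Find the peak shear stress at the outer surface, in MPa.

ω = 10.7 rad/s, so T = P/ω = 1.36×10³ / 10.70 = 127.1 N·m.
J = π(d_o⁴ − d_i⁴)/32 = π(0.0849⁴ − 0.0505⁴)/32 = 4.462×10^-6 m⁴.
τ_max = T·r/J = 127.1 × 0.0425 / 4.462×10^-6 = 1.209×10^6 Pa.

1.21 MPa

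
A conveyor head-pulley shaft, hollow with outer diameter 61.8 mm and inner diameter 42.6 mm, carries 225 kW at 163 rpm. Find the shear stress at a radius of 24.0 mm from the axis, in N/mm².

ω = 2π·163/60 = 17.07 rad/s, so T = P/ω = 225×10³ / 17.07 = 13180 N·m.
J = π(d_o⁴ − d_i⁴)/32 = π(0.0618⁴ − 0.0426⁴)/32 = 1.109×10^-6 m⁴.
Shear stress varies linearly with radius: τ = T·r/J = 13180 × 0.0240 / 1.109×10^-6 = 2.853×10^8 Pa.

285 N/mm²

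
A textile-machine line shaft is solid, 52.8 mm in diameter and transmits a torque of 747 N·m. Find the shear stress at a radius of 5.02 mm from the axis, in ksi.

0.713 ksi

J = πd⁴/32 = π(0.0528)⁴/32 = 7.630×10^-7 m⁴.
Shear stress varies linearly with radius: τ = T·r/J = 747.0 × 0.00502 / 7.630×10^-7 = 4.915×10^6 Pa.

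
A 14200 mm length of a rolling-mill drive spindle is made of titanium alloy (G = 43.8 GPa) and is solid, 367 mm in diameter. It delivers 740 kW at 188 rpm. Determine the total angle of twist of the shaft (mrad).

6.84 mrad

ω = 2π·188/60 = 19.69 rad/s, so T = P/ω = 740×10³ / 19.69 = 37590 N·m.
J = πd⁴/32 = π(0.367)⁴/32 = 1.781×10^-3 m⁴.
θ = T·L/(G·J) = 37590 × 14.2 / (43.8×10⁹ × 1.781×10^-3) = 6.842×10^-3 rad.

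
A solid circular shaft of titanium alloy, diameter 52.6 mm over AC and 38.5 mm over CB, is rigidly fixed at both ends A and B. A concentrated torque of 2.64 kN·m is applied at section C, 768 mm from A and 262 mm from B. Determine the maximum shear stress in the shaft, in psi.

15600 psi

Compatibility: T_A·a/J_AC = T_B·b/J_CB with T_A + T_B = T₀.
J_AC = 7.52×10^-7 m⁴, J_CB = 2.16×10^-7 m⁴, so T_A = T₀·(J_AC/a)/((J_AC/a)+(J_CB/b)) = 1434 N·m, T_B = 1206 N·m.
τ in each portion: τ_AC = 5.02×10^7 Pa, τ_CB = 1.08×10^8 Pa; maximum is in CB.
τ_max = T_CB·r/J = 1206·0.0192/2.16×10^-7 = 1.077×10^8 Pa.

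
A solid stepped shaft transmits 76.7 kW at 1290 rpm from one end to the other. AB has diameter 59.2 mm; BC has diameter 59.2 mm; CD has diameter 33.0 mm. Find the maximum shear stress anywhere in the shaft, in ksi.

11.7 ksi

ω = 2π·1290/60 = 135.1 rad/s, so T = P/ω = 76.7×10³ / 135.1 = 567.8 N·m.
Under the same torque, τ_max = 16T/(πd³) is largest where d is smallest — segment CD (d = 33.0 mm).
τ_max = 16·567.8/(π·(0.0330)³) = 8.046×10^7 Pa.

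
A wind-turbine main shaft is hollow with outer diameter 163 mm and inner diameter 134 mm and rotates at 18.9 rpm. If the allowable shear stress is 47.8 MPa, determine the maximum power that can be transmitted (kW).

43.7 kW

J = π(d_o⁴ − d_i⁴)/32 = π(0.163⁴ − 0.134⁴)/32 = 3.765×10^-5 m⁴.
T_max = τ_allow·J/r = 4.78×10^7 × 3.765×10^-5 / 0.0815 = 22080 N·m.
ω = 2π·18.9/60 = 1.979 rad/s, so P_max = T_max·ω = 4.370×10^4 W.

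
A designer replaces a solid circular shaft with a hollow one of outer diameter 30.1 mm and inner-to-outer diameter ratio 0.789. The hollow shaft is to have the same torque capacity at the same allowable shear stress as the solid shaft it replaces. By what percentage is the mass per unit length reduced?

Equal τ_max and T ⇒ the solid shaft needs d_s³ = d_o³(1−k⁴), so d_s = 30.1·(1−0.789⁴)^(1/3) = 25.56 mm.
Area ratio A_h/A_s = d_o²(1−k²)/d_s² = (1−k²)/(1−k⁴)^(2/3) = 0.5234.
Mass saving = 1 − 0.5234 = 47.7 %.

47.7 %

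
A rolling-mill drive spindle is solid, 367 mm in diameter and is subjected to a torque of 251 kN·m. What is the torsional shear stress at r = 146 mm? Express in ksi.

J = πd⁴/32 = π(0.367)⁴/32 = 1.781×10^-3 m⁴.
Shear stress varies linearly with radius: τ = T·r/J = 251000 × 0.146 / 1.781×10^-3 = 2.058×10^7 Pa.

2.98 ksi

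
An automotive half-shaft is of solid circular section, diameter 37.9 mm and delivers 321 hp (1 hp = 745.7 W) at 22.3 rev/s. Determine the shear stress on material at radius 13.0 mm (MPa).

110 MPa

ω = 2π·22.3 = 140.1 rad/s, so T = P/ω = 321×745.7 / 140.1 = 1708 N·m.
J = πd⁴/32 = π(0.0379)⁴/32 = 2.026×10^-7 m⁴.
Shear stress varies linearly with radius: τ = T·r/J = 1708 × 0.0130 / 2.026×10^-7 = 1.096×10^8 Pa.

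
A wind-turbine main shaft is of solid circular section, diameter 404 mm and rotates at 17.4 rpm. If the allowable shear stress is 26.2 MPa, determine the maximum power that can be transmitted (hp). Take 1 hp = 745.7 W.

829 hp

J = πd⁴/32 = π(0.404)⁴/32 = 2.615×10^-3 m⁴.
T_max = τ_allow·J/r = 2.62×10^7 × 2.615×10^-3 / 0.202 = 339200 N·m.
ω = 2π·17.4/60 = 1.822 rad/s, so P_max = T_max·ω = 6.181×10^5 W.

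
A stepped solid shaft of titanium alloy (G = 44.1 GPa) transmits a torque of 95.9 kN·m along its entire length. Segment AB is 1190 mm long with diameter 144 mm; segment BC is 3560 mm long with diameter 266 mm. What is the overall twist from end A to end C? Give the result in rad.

J_AB = π(0.144)⁴/32 = 4.22×10^-5 m⁴; J_BC = π(0.266)⁴/32 = 4.92×10^-4 m⁴.
θ = (T/G)·Σ L_i/J_i = (95900/44.1×10⁹)·(1.19/4.22×10^-5 + 3.56/4.92×10^-4) = 0.07705 rad.

0.0771 rad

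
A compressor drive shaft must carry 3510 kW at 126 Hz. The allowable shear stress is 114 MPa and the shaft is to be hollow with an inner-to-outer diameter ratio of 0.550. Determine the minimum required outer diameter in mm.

60.2 mm

ω = 2π·126 = 791.7 rad/s, so T = P/ω = 3510×10³ / 791.7 = 4434 N·m.
For a hollow shaft with d_i/d_o = 0.550: τ_max = 16T/(π d_o³ (1−k⁴)), so d_o = [16T/(π τ_allow (1−k⁴))]^(1/3) = [16·4434/(π·1.14×10^8·0.9085)]^(1/3) = 0.06019 m.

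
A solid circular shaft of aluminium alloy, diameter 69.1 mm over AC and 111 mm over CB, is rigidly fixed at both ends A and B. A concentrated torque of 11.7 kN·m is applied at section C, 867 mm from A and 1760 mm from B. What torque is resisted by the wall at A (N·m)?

2730 N·m

Compatibility: T_A·a/J_AC = T_B·b/J_CB with T_A + T_B = T₀.
J_AC = 2.24×10^-6 m⁴, J_CB = 1.49×10^-5 m⁴, so T_A = T₀·(J_AC/a)/((J_AC/a)+(J_CB/b)) = 2734 N·m, T_B = 8966 N·m.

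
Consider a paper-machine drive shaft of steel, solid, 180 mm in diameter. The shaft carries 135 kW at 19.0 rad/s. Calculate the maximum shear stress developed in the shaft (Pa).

ω = 19.0 rad/s, so T = P/ω = 135×10³ / 19.00 = 7105 N·m.
J = πd⁴/32 = π(0.180)⁴/32 = 1.031×10^-4 m⁴.
τ_max = T·r/J = 7105 × 0.0900 / 1.031×10^-4 = 6.205×10^6 Pa.

6.20e6 Pa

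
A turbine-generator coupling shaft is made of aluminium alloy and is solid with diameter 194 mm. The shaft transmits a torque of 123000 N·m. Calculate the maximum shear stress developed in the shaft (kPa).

85800 kPa

J = πd⁴/32 = π(0.194)⁴/32 = 1.391×10^-4 m⁴.
τ_max = T·r/J = 123000 × 0.0970 / 1.391×10^-4 = 8.580×10^7 Pa.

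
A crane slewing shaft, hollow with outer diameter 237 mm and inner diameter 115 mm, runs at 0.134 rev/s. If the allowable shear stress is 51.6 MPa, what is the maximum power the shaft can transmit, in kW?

107 kW

J = π(d_o⁴ − d_i⁴)/32 = π(0.237⁴ − 0.115⁴)/32 = 2.926×10^-4 m⁴.
T_max = τ_allow·J/r = 5.16×10^7 × 2.926×10^-4 / 0.118 = 127400 N·m.
ω = 2π·0.134 = 0.8419 rad/s, so P_max = T_max·ω = 1.073×10^5 W.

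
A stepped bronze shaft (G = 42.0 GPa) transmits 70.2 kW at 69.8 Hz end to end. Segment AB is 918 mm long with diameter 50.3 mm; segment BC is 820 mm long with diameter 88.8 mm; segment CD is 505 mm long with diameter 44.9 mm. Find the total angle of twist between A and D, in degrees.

0.625°

ω = 2π·69.8 = 438.6 rad/s, so T = P/ω = 70.2×10³ / 438.6 = 160.1 N·m.
J_AB = π(0.0503)⁴/32 = 6.28×10^-7 m⁴; J_BC = π(0.0888)⁴/32 = 6.10×10^-6 m⁴; J_CD = π(0.0449)⁴/32 = 3.99×10^-7 m⁴.
θ = (T/G)·Σ L_i/J_i = (160.1/42.0×10⁹)·(0.918/6.28×10^-7 + 0.820/6.10×10^-6 + 0.505/3.99×10^-7) = 0.01090 rad.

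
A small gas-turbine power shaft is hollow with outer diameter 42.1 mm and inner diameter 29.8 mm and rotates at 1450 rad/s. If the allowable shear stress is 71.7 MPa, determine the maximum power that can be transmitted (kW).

1140 kW

J = π(d_o⁴ − d_i⁴)/32 = π(0.0421⁴ − 0.0298⁴)/32 = 2.310×10^-7 m⁴.
T_max = τ_allow·J/r = 7.17×10^7 × 2.310×10^-7 / 0.0210 = 786.8 N·m.
ω = 1450 rad/s, so P_max = T_max·ω = 1.141×10^6 W.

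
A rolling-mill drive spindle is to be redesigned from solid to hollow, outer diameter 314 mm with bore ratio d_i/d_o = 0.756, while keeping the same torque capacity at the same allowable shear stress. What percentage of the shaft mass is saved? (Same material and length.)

Equal τ_max and T ⇒ the solid shaft needs d_s³ = d_o³(1−k⁴), so d_s = 314·(1−0.756⁴)^(1/3) = 275.2 mm.
Area ratio A_h/A_s = d_o²(1−k²)/d_s² = (1−k²)/(1−k⁴)^(2/3) = 0.5577.
Mass saving = 1 − 0.5577 = 44.2 %.

44.2 %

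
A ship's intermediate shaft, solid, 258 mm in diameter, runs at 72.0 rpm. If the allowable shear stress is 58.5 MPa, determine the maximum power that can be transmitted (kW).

1490 kW

J = πd⁴/32 = π(0.258)⁴/32 = 4.350×10^-4 m⁴.
T_max = τ_allow·J/r = 5.85×10^7 × 4.350×10^-4 / 0.129 = 197300 N·m.
ω = 2π·72.0/60 = 7.540 rad/s, so P_max = T_max·ω = 1.487×10^6 W.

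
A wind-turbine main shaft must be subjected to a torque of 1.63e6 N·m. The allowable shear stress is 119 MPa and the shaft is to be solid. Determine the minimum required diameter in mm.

For a solid shaft τ_max = 16T/(πd³), so d = (16T/(π τ_allow))^(1/3) = (16·1.630e6/(π·1.19×10^8))^(1/3) = 0.4117 m.

412 mm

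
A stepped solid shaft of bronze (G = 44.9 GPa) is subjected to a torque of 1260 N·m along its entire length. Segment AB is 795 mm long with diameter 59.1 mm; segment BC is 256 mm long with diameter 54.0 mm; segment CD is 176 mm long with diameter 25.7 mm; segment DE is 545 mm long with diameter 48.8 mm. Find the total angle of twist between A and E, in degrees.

9.74°

J_AB = π(0.0591)⁴/32 = 1.20×10^-6 m⁴; J_BC = π(0.0540)⁴/32 = 8.35×10^-7 m⁴; J_CD = π(0.0257)⁴/32 = 4.28×10^-8 m⁴; J_DE = π(0.0488)⁴/32 = 5.57×10^-7 m⁴.
θ = (T/G)·Σ L_i/J_i = (1260/44.9×10⁹)·(0.795/1.20×10^-6 + 0.256/8.35×10^-7 + 0.176/4.28×10^-8 + 0.545/5.57×10^-7) = 0.1700 rad.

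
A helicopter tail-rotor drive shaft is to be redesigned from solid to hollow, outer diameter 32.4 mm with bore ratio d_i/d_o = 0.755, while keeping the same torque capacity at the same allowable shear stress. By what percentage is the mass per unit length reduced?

44.1 %

Equal τ_max and T ⇒ the solid shaft needs d_s³ = d_o³(1−k⁴), so d_s = 32.4·(1−0.755⁴)^(1/3) = 28.42 mm.
Area ratio A_h/A_s = d_o²(1−k²)/d_s² = (1−k²)/(1−k⁴)^(2/3) = 0.5587.
Mass saving = 1 − 0.5587 = 44.1 %.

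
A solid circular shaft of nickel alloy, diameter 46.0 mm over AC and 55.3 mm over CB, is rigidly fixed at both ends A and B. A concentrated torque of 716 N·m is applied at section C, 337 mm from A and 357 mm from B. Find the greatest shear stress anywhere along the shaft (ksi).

Compatibility: T_A·a/J_AC = T_B·b/J_CB with T_A + T_B = T₀.
J_AC = 4.40×10^-7 m⁴, J_CB = 9.18×10^-7 m⁴, so T_A = T₀·(J_AC/a)/((J_AC/a)+(J_CB/b)) = 240.9 N·m, T_B = 475.1 N·m.
τ in each portion: τ_AC = 1.26×10^7 Pa, τ_CB = 1.43×10^7 Pa; maximum is in CB.
τ_max = T_CB·r/J = 475.1·0.0276/9.18×10^-7 = 1.431×10^7 Pa.

2.08 ksi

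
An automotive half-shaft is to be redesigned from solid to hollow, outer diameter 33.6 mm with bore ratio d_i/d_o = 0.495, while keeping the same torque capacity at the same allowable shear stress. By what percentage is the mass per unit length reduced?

Equal τ_max and T ⇒ the solid shaft needs d_s³ = d_o³(1−k⁴), so d_s = 33.6·(1−0.495⁴)^(1/3) = 32.91 mm.
Area ratio A_h/A_s = d_o²(1−k²)/d_s² = (1−k²)/(1−k⁴)^(2/3) = 0.7868.
Mass saving = 1 − 0.7868 = 21.3 %.

21.3 %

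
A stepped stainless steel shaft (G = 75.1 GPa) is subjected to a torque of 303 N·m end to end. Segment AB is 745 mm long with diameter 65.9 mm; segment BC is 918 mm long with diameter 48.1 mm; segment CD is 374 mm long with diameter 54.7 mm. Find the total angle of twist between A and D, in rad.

J_AB = π(0.0659)⁴/32 = 1.85×10^-6 m⁴; J_BC = π(0.0481)⁴/32 = 5.26×10^-7 m⁴; J_CD = π(0.0547)⁴/32 = 8.79×10^-7 m⁴.
θ = (T/G)·Σ L_i/J_i = (303.0/75.1×10⁹)·(0.745/1.85×10^-6 + 0.918/5.26×10^-7 + 0.374/8.79×10^-7) = 0.01039 rad.

0.0104 rad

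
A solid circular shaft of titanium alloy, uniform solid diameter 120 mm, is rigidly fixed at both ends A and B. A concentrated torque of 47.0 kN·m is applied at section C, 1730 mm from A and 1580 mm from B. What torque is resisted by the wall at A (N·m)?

22400 N·m

With uniform GJ and both ends fixed, compatibility θ_AC = θ_CB gives T_A·a = T_B·b, together with T_A + T_B = T₀.
T_A = T₀·b/(a+b) = 47000·1580/3310 = 22440 N·m; T_B = 24560 N·m.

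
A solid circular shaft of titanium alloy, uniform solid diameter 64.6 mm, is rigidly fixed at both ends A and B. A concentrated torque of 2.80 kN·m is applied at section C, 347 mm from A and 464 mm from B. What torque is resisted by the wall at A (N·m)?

1600 N·m

With uniform GJ and both ends fixed, compatibility θ_AC = θ_CB gives T_A·a = T_B·b, together with T_A + T_B = T₀.
T_A = T₀·b/(a+b) = 2800·464/811.0 = 1602 N·m; T_B = 1198 N·m.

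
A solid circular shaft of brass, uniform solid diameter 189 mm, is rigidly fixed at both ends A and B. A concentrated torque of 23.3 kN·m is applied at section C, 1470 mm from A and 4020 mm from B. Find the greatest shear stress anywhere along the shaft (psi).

With uniform GJ and both ends fixed, compatibility θ_AC = θ_CB gives T_A·a = T_B·b, together with T_A + T_B = T₀.
T_A = T₀·b/(a+b) = 23300·4020/5490 = 17060 N·m; T_B = 6239 N·m.
τ in each portion: τ_AC = 1.29×10^7 Pa, τ_CB = 4.71×10^6 Pa; maximum is in AC.
τ_max = T_AC·r/J = 17060·0.0945/1.25×10^-4 = 1.287×10^7 Pa.

1870 psi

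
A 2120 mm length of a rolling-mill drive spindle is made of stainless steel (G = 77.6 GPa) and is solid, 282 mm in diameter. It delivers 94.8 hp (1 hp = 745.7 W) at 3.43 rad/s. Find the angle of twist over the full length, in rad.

9.07e-4 rad

ω = 3.43 rad/s, so T = P/ω = 94.8×745.7 / 3.430 = 20610 N·m.
J = πd⁴/32 = π(0.282)⁴/32 = 6.209×10^-4 m⁴.
θ = T·L/(G·J) = 20610 × 2.12 / (77.6×10⁹ × 6.209×10^-4) = 9.069×10^-4 rad.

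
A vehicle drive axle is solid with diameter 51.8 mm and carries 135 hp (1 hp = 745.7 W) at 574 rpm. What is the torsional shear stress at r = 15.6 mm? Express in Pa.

3.70e7 Pa

ω = 2π·574/60 = 60.11 rad/s, so T = P/ω = 135×745.7 / 60.11 = 1675 N·m.
J = πd⁴/32 = π(0.0518)⁴/32 = 7.068×10^-7 m⁴.
Shear stress varies linearly with radius: τ = T·r/J = 1675 × 0.0156 / 7.068×10^-7 = 3.696×10^7 Pa.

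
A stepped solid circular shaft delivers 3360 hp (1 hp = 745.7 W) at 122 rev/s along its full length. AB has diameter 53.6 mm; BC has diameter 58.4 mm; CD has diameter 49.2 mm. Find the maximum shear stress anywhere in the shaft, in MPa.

ω = 2π·122 = 766.5 rad/s, so T = P/ω = 3360×745.7 / 766.5 = 3269 N·m.
Under the same torque, τ_max = 16T/(πd³) is largest where d is smallest — segment CD (d = 49.2 mm).
τ_max = 16·3269/(π·(0.0492)³) = 1.398×10^8 Pa.

140 MPa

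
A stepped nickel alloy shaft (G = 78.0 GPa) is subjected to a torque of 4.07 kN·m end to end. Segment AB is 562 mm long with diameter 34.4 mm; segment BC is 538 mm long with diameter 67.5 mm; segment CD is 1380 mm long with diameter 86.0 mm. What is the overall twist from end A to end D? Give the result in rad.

J_AB = π(0.0344)⁴/32 = 1.37×10^-7 m⁴; J_BC = π(0.0675)⁴/32 = 2.04×10^-6 m⁴; J_CD = π(0.0860)⁴/32 = 5.37×10^-6 m⁴.
θ = (T/G)·Σ L_i/J_i = (4070/78.0×10⁹)·(0.562/1.37×10^-7 + 0.538/2.04×10^-6 + 1.38/5.37×10^-6) = 0.2405 rad.

0.240 rad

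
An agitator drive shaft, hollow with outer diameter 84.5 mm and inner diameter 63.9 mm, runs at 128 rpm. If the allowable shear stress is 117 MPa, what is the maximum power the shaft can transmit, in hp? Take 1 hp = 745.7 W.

J = π(d_o⁴ − d_i⁴)/32 = π(0.0845⁴ − 0.0639⁴)/32 = 3.368×10^-6 m⁴.
T_max = τ_allow·J/r = 1.17×10^8 × 3.368×10^-6 / 0.0423 = 9328 N·m.
ω = 2π·128/60 = 13.40 rad/s, so P_max = T_max·ω = 1.250×10^5 W.

168 hp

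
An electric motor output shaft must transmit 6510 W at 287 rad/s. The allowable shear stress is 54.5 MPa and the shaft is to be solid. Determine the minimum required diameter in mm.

ω = 287 rad/s, so T = P/ω = 6510 / 287.0 = 22.68 N·m.
For a solid shaft τ_max = 16T/(πd³), so d = (16T/(π τ_allow))^(1/3) = (16·22.68/(π·5.45×10^7))^(1/3) = 0.01285 m.

12.8 mm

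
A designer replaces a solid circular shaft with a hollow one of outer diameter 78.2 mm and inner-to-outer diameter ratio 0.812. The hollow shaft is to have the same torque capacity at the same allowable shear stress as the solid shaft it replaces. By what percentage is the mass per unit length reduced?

Equal τ_max and T ⇒ the solid shaft needs d_s³ = d_o³(1−k⁴), so d_s = 78.2·(1−0.812⁴)^(1/3) = 64.66 mm.
Area ratio A_h/A_s = d_o²(1−k²)/d_s² = (1−k²)/(1−k⁴)^(2/3) = 0.4983.
Mass saving = 1 − 0.4983 = 50.2 %.

50.2 %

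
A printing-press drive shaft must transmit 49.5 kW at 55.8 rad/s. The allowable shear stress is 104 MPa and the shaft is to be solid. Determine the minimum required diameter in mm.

ω = 55.8 rad/s, so T = P/ω = 49.5×10³ / 55.80 = 887.1 N·m.
For a solid shaft τ_max = 16T/(πd³), so d = (16T/(π τ_allow))^(1/3) = (16·887.1/(π·1.04×10^8))^(1/3) = 0.03515 m.

35.2 mm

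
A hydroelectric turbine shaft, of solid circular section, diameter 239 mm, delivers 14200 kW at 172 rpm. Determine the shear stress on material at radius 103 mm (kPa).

ω = 2π·172/60 = 18.01 rad/s, so T = P/ω = 14200×10³ / 18.01 = 788400 N·m.
J = πd⁴/32 = π(0.239)⁴/32 = 3.203×10^-4 m⁴.
Shear stress varies linearly with radius: τ = T·r/J = 788400 × 0.103 / 3.203×10^-4 = 2.535×10^8 Pa.

253000 kPa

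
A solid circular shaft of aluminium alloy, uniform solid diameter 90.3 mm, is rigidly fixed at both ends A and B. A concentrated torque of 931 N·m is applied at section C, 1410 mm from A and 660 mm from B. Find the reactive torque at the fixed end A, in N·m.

With uniform GJ and both ends fixed, compatibility θ_AC = θ_CB gives T_A·a = T_B·b, together with T_A + T_B = T₀.
T_A = T₀·b/(a+b) = 931.0·660/2070 = 296.8 N·m; T_B = 634.2 N·m.

297 N·m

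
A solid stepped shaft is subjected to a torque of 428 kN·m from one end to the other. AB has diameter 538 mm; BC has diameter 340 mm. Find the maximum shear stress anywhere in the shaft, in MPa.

55.5 MPa

Under the same torque, τ_max = 16T/(πd³) is largest where d is smallest — segment BC (d = 340 mm).
τ_max = 16·428000/(π·(0.340)³) = 5.546×10^7 Pa.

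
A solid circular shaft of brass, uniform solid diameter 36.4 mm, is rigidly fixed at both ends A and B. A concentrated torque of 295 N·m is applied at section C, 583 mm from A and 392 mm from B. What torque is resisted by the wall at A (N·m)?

With uniform GJ and both ends fixed, compatibility θ_AC = θ_CB gives T_A·a = T_B·b, together with T_A + T_B = T₀.
T_A = T₀·b/(a+b) = 295.0·392/975.0 = 118.6 N·m; T_B = 176.4 N·m.

119 N·m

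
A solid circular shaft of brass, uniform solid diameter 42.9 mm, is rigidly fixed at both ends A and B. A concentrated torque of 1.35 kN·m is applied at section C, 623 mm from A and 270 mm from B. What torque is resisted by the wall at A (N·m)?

With uniform GJ and both ends fixed, compatibility θ_AC = θ_CB gives T_A·a = T_B·b, together with T_A + T_B = T₀.
T_A = T₀·b/(a+b) = 1350·270/893.0 = 408.2 N·m; T_B = 941.8 N·m.

408 N·m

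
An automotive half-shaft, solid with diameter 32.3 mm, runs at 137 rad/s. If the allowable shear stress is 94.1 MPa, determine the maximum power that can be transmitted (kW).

J = πd⁴/32 = π(0.0323)⁴/32 = 1.069×10^-7 m⁴.
T_max = τ_allow·J/r = 9.41×10^7 × 1.069×10^-7 / 0.0161 = 622.6 N·m.
ω = 137 rad/s, so P_max = T_max·ω = 8.530×10^4 W.

85.3 kW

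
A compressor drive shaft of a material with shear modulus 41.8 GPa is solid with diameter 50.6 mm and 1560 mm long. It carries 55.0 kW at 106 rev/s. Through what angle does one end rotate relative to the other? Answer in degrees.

0.274°

ω = 2π·106 = 666.0 rad/s, so T = P/ω = 55.0×10³ / 666.0 = 82.58 N·m.
J = πd⁴/32 = π(0.0506)⁴/32 = 6.436×10^-7 m⁴.
θ = T·L/(G·J) = 82.58 × 1.56 / (41.8×10⁹ × 6.436×10^-7) = 4.789×10^-3 rad.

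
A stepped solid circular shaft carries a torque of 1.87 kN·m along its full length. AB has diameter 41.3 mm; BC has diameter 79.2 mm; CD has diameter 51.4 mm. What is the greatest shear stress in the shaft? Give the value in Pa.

1.35e8 Pa

Under the same torque, τ_max = 16T/(πd³) is largest where d is smallest — segment AB (d = 41.3 mm).
τ_max = 16·1870/(π·(0.0413)³) = 1.352×10^8 Pa.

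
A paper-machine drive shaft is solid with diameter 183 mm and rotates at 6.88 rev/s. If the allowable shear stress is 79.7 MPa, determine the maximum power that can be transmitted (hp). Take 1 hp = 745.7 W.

J = πd⁴/32 = π(0.183)⁴/32 = 1.101×10^-4 m⁴.
T_max = τ_allow·J/r = 7.97×10^7 × 1.101×10^-4 / 0.0915 = 95910 N·m.
ω = 2π·6.88 = 43.23 rad/s, so P_max = T_max·ω = 4.146×10^6 W.

5560 hp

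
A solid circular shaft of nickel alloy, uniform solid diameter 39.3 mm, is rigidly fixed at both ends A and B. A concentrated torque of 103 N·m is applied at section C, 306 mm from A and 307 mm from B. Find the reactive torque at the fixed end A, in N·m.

With uniform GJ and both ends fixed, compatibility θ_AC = θ_CB gives T_A·a = T_B·b, together with T_A + T_B = T₀.
T_A = T₀·b/(a+b) = 103.0·307/613.0 = 51.58 N·m; T_B = 51.42 N·m.

51.6 N·m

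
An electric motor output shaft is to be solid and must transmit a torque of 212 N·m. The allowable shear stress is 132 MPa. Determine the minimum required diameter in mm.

20.1 mm

For a solid shaft τ_max = 16T/(πd³), so d = (16T/(π τ_allow))^(1/3) = (16·212.0/(π·1.32×10^8))^(1/3) = 0.02015 m.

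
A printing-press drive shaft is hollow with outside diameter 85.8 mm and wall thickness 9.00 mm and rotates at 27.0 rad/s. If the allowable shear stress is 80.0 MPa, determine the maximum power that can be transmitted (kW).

J = π(d_o⁴ − d_i⁴)/32 = π(0.0858⁴ − 0.0678⁴)/32 = 3.246×10^-6 m⁴.
T_max = τ_allow·J/r = 8.00×10^7 × 3.246×10^-6 / 0.0429 = 6053 N·m.
ω = 27.0 rad/s, so P_max = T_max·ω = 1.634×10^5 W.

163 kW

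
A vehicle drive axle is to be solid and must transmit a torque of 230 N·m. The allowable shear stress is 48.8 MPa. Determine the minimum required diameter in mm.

28.8 mm

For a solid shaft τ_max = 16T/(πd³), so d = (16T/(π τ_allow))^(1/3) = (16·230.0/(π·4.88×10^7))^(1/3) = 0.02885 m.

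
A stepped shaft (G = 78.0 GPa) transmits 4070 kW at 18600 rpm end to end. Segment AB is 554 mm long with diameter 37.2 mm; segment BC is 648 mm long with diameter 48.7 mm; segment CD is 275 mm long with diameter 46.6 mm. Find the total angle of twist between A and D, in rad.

ω = 2π·18600/60 = 1948 rad/s, so T = P/ω = 4070×10³ / 1948 = 2090 N·m.
J_AB = π(0.0372)⁴/32 = 1.88×10^-7 m⁴; J_BC = π(0.0487)⁴/32 = 5.52×10^-7 m⁴; J_CD = π(0.0466)⁴/32 = 4.63×10^-7 m⁴.
θ = (T/G)·Σ L_i/J_i = (2090/78.0×10⁹)·(0.554/1.88×10^-7 + 0.648/5.52×10^-7 + 0.275/4.63×10^-7) = 0.1263 rad.

0.126 rad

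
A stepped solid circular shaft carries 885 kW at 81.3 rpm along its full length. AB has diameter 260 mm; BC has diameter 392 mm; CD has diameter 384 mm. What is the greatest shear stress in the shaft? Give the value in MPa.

ω = 2π·81.3/60 = 8.514 rad/s, so T = P/ω = 885×10³ / 8.514 = 103900 N·m.
Under the same torque, τ_max = 16T/(πd³) is largest where d is smallest — segment AB (d = 260 mm).
τ_max = 16·103900/(π·(0.260)³) = 3.012×10^7 Pa.

30.1 MPa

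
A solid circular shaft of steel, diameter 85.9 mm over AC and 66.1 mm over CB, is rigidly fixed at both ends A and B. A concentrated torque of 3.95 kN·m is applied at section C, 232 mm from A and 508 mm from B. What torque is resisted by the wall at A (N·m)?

3400 N·m

Compatibility: T_A·a/J_AC = T_B·b/J_CB with T_A + T_B = T₀.
J_AC = 5.35×10^-6 m⁴, J_CB = 1.87×10^-6 m⁴, so T_A = T₀·(J_AC/a)/((J_AC/a)+(J_CB/b)) = 3405 N·m, T_B = 545.2 N·m.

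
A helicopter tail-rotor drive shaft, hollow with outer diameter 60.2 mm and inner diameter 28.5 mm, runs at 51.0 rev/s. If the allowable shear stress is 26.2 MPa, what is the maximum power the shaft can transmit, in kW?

J = π(d_o⁴ − d_i⁴)/32 = π(0.0602⁴ − 0.0285⁴)/32 = 1.225×10^-6 m⁴.
T_max = τ_allow·J/r = 2.62×10^7 × 1.225×10^-6 / 0.0301 = 1066 N·m.
ω = 2π·51.0 = 320.4 rad/s, so P_max = T_max·ω = 3.416×10^5 W.

342 kW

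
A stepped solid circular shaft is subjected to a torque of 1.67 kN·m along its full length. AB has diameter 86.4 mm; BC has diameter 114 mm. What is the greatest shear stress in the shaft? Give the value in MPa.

Under the same torque, τ_max = 16T/(πd³) is largest where d is smallest — segment AB (d = 86.4 mm).
τ_max = 16·1670/(π·(0.0864)³) = 1.319×10^7 Pa.

13.2 MPa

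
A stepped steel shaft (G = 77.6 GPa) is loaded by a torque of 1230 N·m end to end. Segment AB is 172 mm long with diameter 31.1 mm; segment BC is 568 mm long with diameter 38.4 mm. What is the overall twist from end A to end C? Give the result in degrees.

4.12°

J_AB = π(0.0311)⁴/32 = 9.18×10^-8 m⁴; J_BC = π(0.0384)⁴/32 = 2.13×10^-7 m⁴.
θ = (T/G)·Σ L_i/J_i = (1230/77.6×10⁹)·(0.172/9.18×10^-8 + 0.568/2.13×10^-7) = 0.07186 rad.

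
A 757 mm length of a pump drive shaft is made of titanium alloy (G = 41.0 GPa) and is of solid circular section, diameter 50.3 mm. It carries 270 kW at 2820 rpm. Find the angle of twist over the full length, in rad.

ω = 2π·2820/60 = 295.3 rad/s, so T = P/ω = 270×10³ / 295.3 = 914.3 N·m.
J = πd⁴/32 = π(0.0503)⁴/32 = 6.285×10^-7 m⁴.
θ = T·L/(G·J) = 914.3 × 0.757 / (41.0×10⁹ × 6.285×10^-7) = 0.02686 rad.

0.0269 rad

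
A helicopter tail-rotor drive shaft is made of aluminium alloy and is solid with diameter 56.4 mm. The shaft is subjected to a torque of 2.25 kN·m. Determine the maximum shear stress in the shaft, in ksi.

J = πd⁴/32 = π(0.0564)⁴/32 = 9.934×10^-7 m⁴.
τ_max = T·r/J = 2250 × 0.0282 / 9.934×10^-7 = 6.387×10^7 Pa.

9.26 ksi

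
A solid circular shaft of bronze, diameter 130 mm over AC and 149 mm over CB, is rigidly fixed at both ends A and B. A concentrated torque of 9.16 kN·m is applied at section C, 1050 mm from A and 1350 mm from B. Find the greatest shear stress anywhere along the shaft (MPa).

Compatibility: T_A·a/J_AC = T_B·b/J_CB with T_A + T_B = T₀.
J_AC = 2.80×10^-5 m⁴, J_CB = 4.84×10^-5 m⁴, so T_A = T₀·(J_AC/a)/((J_AC/a)+(J_CB/b)) = 3911 N·m, T_B = 5249 N·m.
τ in each portion: τ_AC = 9.07×10^6 Pa, τ_CB = 8.08×10^6 Pa; maximum is in AC.
τ_max = T_AC·r/J = 3911·0.0650/2.80×10^-5 = 9.066×10^6 Pa.

9.07 MPa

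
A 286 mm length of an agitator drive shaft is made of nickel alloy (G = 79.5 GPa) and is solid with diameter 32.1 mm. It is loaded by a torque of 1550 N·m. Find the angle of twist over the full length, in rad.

0.0535 rad

J = πd⁴/32 = π(0.0321)⁴/32 = 1.042×10^-7 m⁴.
θ = T·L/(G·J) = 1550 × 0.286 / (79.5×10⁹ × 1.042×10^-7) = 0.05349 rad.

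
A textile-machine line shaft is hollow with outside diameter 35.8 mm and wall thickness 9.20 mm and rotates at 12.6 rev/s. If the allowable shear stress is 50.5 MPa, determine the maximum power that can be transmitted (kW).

J = π(d_o⁴ − d_i⁴)/32 = π(0.0358⁴ − 0.0174⁴)/32 = 1.523×10^-7 m⁴.
T_max = τ_allow·J/r = 5.05×10^7 × 1.523×10^-7 / 0.0179 = 429.6 N·m.
ω = 2π·12.6 = 79.17 rad/s, so P_max = T_max·ω = 3.401×10^4 W.

34.0 kW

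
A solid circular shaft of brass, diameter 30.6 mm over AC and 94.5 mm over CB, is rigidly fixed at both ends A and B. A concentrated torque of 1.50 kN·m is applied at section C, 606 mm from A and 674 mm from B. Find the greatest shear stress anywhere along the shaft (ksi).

Compatibility: T_A·a/J_AC = T_B·b/J_CB with T_A + T_B = T₀.
J_AC = 8.61×10^-8 m⁴, J_CB = 7.83×10^-6 m⁴, so T_A = T₀·(J_AC/a)/((J_AC/a)+(J_CB/b)) = 18.12 N·m, T_B = 1482 N·m.
τ in each portion: τ_AC = 3.22×10^6 Pa, τ_CB = 8.94×10^6 Pa; maximum is in CB.
τ_max = T_CB·r/J = 1482·0.0473/7.83×10^-6 = 8.943×10^6 Pa.

1.30 ksi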